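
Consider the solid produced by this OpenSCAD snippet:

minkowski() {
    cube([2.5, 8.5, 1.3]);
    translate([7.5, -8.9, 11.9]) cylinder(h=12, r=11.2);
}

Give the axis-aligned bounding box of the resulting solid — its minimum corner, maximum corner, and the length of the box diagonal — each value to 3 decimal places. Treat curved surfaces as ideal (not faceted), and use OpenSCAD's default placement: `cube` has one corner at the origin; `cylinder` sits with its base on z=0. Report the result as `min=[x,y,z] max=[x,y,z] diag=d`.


A = translate([7.5, -8.9, 11.9]) cylinder(h=12, r=11.2) → bbox [-3.7,-20.1,11.9] .. [18.7,2.3,23.9]
B = cube([2.5, 8.5, 1.3]) → bbox [0,0,0] .. [2.5,8.5,1.3]
lo = A.lo+B.lo = [-3.7+0, -20.1+0, 11.9+0] = [-3.700,-20.100,11.900]
hi = A.hi+B.hi = [18.7+2.5, 2.3+8.5, 23.9+1.3] = [21.200,10.800,25.200]
diag = √(24.9²+30.9²+13.3²) = √1751.71 = 41.853

min=[-3.700,-20.100,11.900] max=[21.200,10.800,25.200] diag=41.853


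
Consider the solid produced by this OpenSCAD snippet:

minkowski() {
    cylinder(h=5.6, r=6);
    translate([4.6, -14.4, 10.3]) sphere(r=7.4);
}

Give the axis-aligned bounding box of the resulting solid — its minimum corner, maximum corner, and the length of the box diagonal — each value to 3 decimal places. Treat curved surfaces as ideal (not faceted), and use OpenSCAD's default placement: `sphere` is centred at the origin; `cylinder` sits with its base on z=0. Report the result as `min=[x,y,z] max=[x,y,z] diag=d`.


min=[-8.800,-27.800,2.900] max=[18.000,-1.000,23.300] diag=43.042

A = translate([4.6, -14.4, 10.3]) sphere(r=7.4) → bbox [-2.8,-21.8,2.9] .. [12,-7,17.7]
B = cylinder(h=5.6, r=6) → bbox [-6,-6,0] .. [6,6,5.6]
lo = A.lo+B.lo = [-2.8-6, -21.8-6, 2.9+0] = [-8.800,-27.800,2.900]
hi = A.hi+B.hi = [12+6, -7+6, 17.7+5.6] = [18.000,-1.000,23.300]
diag = √(26.8²+26.8²+20.4²) = √1852.64 = 43.042


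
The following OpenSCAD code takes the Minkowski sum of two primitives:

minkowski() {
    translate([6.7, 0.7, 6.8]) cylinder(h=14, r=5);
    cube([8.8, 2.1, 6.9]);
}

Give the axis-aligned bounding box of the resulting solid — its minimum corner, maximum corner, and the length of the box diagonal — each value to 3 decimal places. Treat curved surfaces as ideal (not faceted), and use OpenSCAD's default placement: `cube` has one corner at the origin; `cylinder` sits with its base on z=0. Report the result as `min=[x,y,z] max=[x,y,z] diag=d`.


A = translate([6.7, 0.7, 6.8]) cylinder(h=14, r=5) → bbox [1.7,-4.3,6.8] .. [11.7,5.7,20.8]
B = cube([8.8, 2.1, 6.9]) → bbox [0,0,0] .. [8.8,2.1,6.9]
lo = A.lo+B.lo = [1.7+0, -4.3+0, 6.8+0] = [1.700,-4.300,6.800]
hi = A.hi+B.hi = [11.7+8.8, 5.7+2.1, 20.8+6.9] = [20.500,7.800,27.700]
diag = √(18.8²+12.1²+20.9²) = √936.66 = 30.605

min=[1.700,-4.300,6.800] max=[20.500,7.800,27.700] diag=30.605


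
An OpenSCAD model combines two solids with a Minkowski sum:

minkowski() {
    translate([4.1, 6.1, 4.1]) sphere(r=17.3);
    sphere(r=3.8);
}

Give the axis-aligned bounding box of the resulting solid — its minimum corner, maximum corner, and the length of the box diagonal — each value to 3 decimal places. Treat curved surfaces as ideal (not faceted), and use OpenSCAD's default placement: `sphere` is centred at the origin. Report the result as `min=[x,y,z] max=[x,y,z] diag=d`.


A = translate([4.1, 6.1, 4.1]) sphere(r=17.3) → bbox [-13.2,-11.2,-13.2] .. [21.4,23.4,21.4]
B = sphere(r=3.8) → bbox [-3.8,-3.8,-3.8] .. [3.8,3.8,3.8]
lo = A.lo+B.lo = [-13.2-3.8, -11.2-3.8, -13.2-3.8] = [-17.000,-15.000,-17.000]
hi = A.hi+B.hi = [21.4+3.8, 23.4+3.8, 21.4+3.8] = [25.200,27.200,25.200]
diag = √(42.2²+42.2²+42.2²) = √5342.52 = 73.093

min=[-17.000,-15.000,-17.000] max=[25.200,27.200,25.200] diag=73.093


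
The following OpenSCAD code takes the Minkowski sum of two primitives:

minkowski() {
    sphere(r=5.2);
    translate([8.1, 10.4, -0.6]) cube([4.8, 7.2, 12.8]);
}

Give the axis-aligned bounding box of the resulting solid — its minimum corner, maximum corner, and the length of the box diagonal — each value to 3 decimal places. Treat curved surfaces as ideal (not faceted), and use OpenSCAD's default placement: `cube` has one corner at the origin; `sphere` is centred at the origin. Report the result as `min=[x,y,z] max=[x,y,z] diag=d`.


min=[2.900,5.200,-5.800] max=[18.100,22.800,17.400] diag=32.849

A = translate([8.1, 10.4, -0.6]) cube([4.8, 7.2, 12.8]) → bbox [8.1,10.4,-0.6] .. [12.9,17.6,12.2]
B = sphere(r=5.2) → bbox [-5.2,-5.2,-5.2] .. [5.2,5.2,5.2]
lo = A.lo+B.lo = [8.1-5.2, 10.4-5.2, -0.6-5.2] = [2.900,5.200,-5.800]
hi = A.hi+B.hi = [12.9+5.2, 17.6+5.2, 12.2+5.2] = [18.100,22.800,17.400]
diag = √(15.2²+17.6²+23.2²) = √1079.04 = 32.849


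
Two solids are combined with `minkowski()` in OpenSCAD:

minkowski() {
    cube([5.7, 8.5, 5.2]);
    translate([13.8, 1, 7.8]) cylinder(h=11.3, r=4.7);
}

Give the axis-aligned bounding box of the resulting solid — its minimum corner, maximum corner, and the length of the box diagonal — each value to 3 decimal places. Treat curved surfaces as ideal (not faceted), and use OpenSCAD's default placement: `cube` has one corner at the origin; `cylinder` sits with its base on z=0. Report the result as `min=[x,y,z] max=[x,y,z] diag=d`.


min=[9.100,-3.700,7.800] max=[24.200,14.200,24.300] diag=28.647

A = translate([13.8, 1, 7.8]) cylinder(h=11.3, r=4.7) → bbox [9.1,-3.7,7.8] .. [18.5,5.7,19.1]
B = cube([5.7, 8.5, 5.2]) → bbox [0,0,0] .. [5.7,8.5,5.2]
lo = A.lo+B.lo = [9.1+0, -3.7+0, 7.8+0] = [9.100,-3.700,7.800]
hi = A.hi+B.hi = [18.5+5.7, 5.7+8.5, 19.1+5.2] = [24.200,14.200,24.300]
diag = √(15.1²+17.9²+16.5²) = √820.67 = 28.647


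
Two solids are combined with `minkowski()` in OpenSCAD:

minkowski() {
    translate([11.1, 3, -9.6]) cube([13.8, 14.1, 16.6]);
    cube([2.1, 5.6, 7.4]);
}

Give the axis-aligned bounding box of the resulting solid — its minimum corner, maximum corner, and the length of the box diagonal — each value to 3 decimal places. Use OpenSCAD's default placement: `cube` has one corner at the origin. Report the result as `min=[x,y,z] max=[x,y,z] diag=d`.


min=[11.100,3.000,-9.600] max=[27.000,22.700,14.400] diag=34.884

A = translate([11.1, 3, -9.6]) cube([13.8, 14.1, 16.6]) → bbox [11.1,3,-9.6] .. [24.9,17.1,7]
B = cube([2.1, 5.6, 7.4]) → bbox [0,0,0] .. [2.1,5.6,7.4]
lo = A.lo+B.lo = [11.1+0, 3+0, -9.6+0] = [11.100,3.000,-9.600]
hi = A.hi+B.hi = [24.9+2.1, 17.1+5.6, 7+7.4] = [27.000,22.700,14.400]
diag = √(15.9²+19.7²+24²) = √1216.9 = 34.884


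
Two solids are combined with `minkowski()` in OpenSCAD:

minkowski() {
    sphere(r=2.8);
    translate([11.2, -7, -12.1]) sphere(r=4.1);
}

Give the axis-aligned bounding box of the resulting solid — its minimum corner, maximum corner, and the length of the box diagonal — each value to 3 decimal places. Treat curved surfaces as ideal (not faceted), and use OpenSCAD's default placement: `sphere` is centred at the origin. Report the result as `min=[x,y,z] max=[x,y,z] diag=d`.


min=[4.300,-13.900,-19.000] max=[18.100,-0.100,-5.200] diag=23.902

A = translate([11.2, -7, -12.1]) sphere(r=4.1) → bbox [7.1,-11.1,-16.2] .. [15.3,-2.9,-8]
B = sphere(r=2.8) → bbox [-2.8,-2.8,-2.8] .. [2.8,2.8,2.8]
lo = A.lo+B.lo = [7.1-2.8, -11.1-2.8, -16.2-2.8] = [4.300,-13.900,-19.000]
hi = A.hi+B.hi = [15.3+2.8, -2.9+2.8, -8+2.8] = [18.100,-0.100,-5.200]
diag = √(13.8²+13.8²+13.8²) = √571.32 = 23.902


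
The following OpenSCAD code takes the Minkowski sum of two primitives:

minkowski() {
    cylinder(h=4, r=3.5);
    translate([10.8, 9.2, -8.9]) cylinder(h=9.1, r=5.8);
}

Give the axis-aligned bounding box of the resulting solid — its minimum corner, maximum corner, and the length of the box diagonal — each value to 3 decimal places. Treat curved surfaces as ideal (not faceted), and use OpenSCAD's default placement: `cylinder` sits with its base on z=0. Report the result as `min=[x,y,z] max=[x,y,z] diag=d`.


min=[1.500,-0.100,-8.900] max=[20.100,18.500,4.200] diag=29.386

A = translate([10.8, 9.2, -8.9]) cylinder(h=9.1, r=5.8) → bbox [5,3.4,-8.9] .. [16.6,15,0.2]
B = cylinder(h=4, r=3.5) → bbox [-3.5,-3.5,0] .. [3.5,3.5,4]
lo = A.lo+B.lo = [5-3.5, 3.4-3.5, -8.9+0] = [1.500,-0.100,-8.900]
hi = A.hi+B.hi = [16.6+3.5, 15+3.5, 0.2+4] = [20.100,18.500,4.200]
diag = √(18.6²+18.6²+13.1²) = √863.53 = 29.386


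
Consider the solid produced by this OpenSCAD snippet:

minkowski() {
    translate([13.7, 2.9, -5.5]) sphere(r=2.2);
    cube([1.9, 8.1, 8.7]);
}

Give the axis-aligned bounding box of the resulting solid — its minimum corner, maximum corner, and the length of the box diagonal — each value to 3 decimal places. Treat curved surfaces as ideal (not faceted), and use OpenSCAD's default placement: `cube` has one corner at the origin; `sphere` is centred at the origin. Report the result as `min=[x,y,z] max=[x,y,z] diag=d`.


min=[11.500,0.700,-7.700] max=[17.800,13.200,5.400] diag=19.172

A = translate([13.7, 2.9, -5.5]) sphere(r=2.2) → bbox [11.5,0.7,-7.7] .. [15.9,5.1,-3.3]
B = cube([1.9, 8.1, 8.7]) → bbox [0,0,0] .. [1.9,8.1,8.7]
lo = A.lo+B.lo = [11.5+0, 0.7+0, -7.7+0] = [11.500,0.700,-7.700]
hi = A.hi+B.hi = [15.9+1.9, 5.1+8.1, -3.3+8.7] = [17.800,13.200,5.400]
diag = √(6.3²+12.5²+13.1²) = √367.55 = 19.172


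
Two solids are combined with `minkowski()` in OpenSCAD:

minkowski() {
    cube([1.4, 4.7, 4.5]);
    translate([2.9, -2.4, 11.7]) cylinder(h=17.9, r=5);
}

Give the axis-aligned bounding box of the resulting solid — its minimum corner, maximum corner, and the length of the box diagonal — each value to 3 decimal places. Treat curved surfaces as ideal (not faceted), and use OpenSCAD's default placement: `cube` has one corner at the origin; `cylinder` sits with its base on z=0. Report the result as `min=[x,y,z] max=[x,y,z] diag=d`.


min=[-2.100,-7.400,11.700] max=[9.300,7.300,34.100] diag=29.117

A = translate([2.9, -2.4, 11.7]) cylinder(h=17.9, r=5) → bbox [-2.1,-7.4,11.7] .. [7.9,2.6,29.6]
B = cube([1.4, 4.7, 4.5]) → bbox [0,0,0] .. [1.4,4.7,4.5]
lo = A.lo+B.lo = [-2.1+0, -7.4+0, 11.7+0] = [-2.100,-7.400,11.700]
hi = A.hi+B.hi = [7.9+1.4, 2.6+4.7, 29.6+4.5] = [9.300,7.300,34.100]
diag = √(11.4²+14.7²+22.4²) = √847.81 = 29.117


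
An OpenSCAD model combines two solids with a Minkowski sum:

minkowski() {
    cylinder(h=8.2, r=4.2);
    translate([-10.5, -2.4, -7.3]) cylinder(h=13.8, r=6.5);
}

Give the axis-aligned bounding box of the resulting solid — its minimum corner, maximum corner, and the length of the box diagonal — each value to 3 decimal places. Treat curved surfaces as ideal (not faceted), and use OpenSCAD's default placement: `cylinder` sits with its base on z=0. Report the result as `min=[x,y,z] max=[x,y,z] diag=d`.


A = translate([-10.5, -2.4, -7.3]) cylinder(h=13.8, r=6.5) → bbox [-17,-8.9,-7.3] .. [-4,4.1,6.5]
B = cylinder(h=8.2, r=4.2) → bbox [-4.2,-4.2,0] .. [4.2,4.2,8.2]
lo = A.lo+B.lo = [-17-4.2, -8.9-4.2, -7.3+0] = [-21.200,-13.100,-7.300]
hi = A.hi+B.hi = [-4+4.2, 4.1+4.2, 6.5+8.2] = [0.200,8.300,14.700]
diag = √(21.4²+21.4²+22²) = √1399.92 = 37.416

min=[-21.200,-13.100,-7.300] max=[0.200,8.300,14.700] diag=37.416


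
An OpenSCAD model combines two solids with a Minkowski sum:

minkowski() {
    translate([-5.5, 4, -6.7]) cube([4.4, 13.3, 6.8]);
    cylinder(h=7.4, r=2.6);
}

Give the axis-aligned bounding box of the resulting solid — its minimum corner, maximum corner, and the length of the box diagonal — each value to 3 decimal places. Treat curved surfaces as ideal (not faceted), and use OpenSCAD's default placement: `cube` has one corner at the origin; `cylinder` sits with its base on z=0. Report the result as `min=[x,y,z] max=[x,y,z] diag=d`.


min=[-8.100,1.400,-6.700] max=[1.500,19.900,7.500] diag=25.220

A = translate([-5.5, 4, -6.7]) cube([4.4, 13.3, 6.8]) → bbox [-5.5,4,-6.7] .. [-1.1,17.3,0.1]
B = cylinder(h=7.4, r=2.6) → bbox [-2.6,-2.6,0] .. [2.6,2.6,7.4]
lo = A.lo+B.lo = [-5.5-2.6, 4-2.6, -6.7+0] = [-8.100,1.400,-6.700]
hi = A.hi+B.hi = [-1.1+2.6, 17.3+2.6, 0.1+7.4] = [1.500,19.900,7.500]
diag = √(9.6²+18.5²+14.2²) = √636.05 = 25.220


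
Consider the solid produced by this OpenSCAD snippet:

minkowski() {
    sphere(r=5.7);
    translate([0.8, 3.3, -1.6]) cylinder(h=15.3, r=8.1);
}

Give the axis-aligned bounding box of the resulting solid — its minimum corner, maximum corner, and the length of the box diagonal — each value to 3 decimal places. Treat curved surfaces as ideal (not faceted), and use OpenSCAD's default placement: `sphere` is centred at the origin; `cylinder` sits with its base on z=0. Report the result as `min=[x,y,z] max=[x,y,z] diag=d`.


min=[-13.000,-10.500,-7.300] max=[14.600,17.100,19.400] diag=47.291

A = translate([0.8, 3.3, -1.6]) cylinder(h=15.3, r=8.1) → bbox [-7.3,-4.8,-1.6] .. [8.9,11.4,13.7]
B = sphere(r=5.7) → bbox [-5.7,-5.7,-5.7] .. [5.7,5.7,5.7]
lo = A.lo+B.lo = [-7.3-5.7, -4.8-5.7, -1.6-5.7] = [-13.000,-10.500,-7.300]
hi = A.hi+B.hi = [8.9+5.7, 11.4+5.7, 13.7+5.7] = [14.600,17.100,19.400]
diag = √(27.6²+27.6²+26.7²) = √2236.41 = 47.291


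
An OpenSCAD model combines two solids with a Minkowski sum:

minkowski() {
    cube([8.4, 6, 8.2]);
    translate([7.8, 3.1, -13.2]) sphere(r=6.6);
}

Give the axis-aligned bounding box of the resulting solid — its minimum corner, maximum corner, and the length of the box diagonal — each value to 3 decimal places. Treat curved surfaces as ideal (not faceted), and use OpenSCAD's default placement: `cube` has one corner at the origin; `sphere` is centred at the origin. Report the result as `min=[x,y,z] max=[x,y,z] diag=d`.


A = translate([7.8, 3.1, -13.2]) sphere(r=6.6) → bbox [1.2,-3.5,-19.8] .. [14.4,9.7,-6.6]
B = cube([8.4, 6, 8.2]) → bbox [0,0,0] .. [8.4,6,8.2]
lo = A.lo+B.lo = [1.2+0, -3.5+0, -19.8+0] = [1.200,-3.500,-19.800]
hi = A.hi+B.hi = [14.4+8.4, 9.7+6, -6.6+8.2] = [22.800,15.700,1.600]
diag = √(21.6²+19.2²+21.4²) = √1293.16 = 35.961

min=[1.200,-3.500,-19.800] max=[22.800,15.700,1.600] diag=35.961


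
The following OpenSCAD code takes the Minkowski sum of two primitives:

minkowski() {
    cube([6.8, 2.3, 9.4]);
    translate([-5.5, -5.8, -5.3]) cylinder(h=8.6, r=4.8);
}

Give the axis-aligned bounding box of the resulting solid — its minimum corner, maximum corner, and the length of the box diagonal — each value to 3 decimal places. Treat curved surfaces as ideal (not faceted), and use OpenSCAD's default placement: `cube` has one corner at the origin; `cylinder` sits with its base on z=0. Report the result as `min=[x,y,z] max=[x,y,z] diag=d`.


A = translate([-5.5, -5.8, -5.3]) cylinder(h=8.6, r=4.8) → bbox [-10.3,-10.6,-5.3] .. [-0.7,-1,3.3]
B = cube([6.8, 2.3, 9.4]) → bbox [0,0,0] .. [6.8,2.3,9.4]
lo = A.lo+B.lo = [-10.3+0, -10.6+0, -5.3+0] = [-10.300,-10.600,-5.300]
hi = A.hi+B.hi = [-0.7+6.8, -1+2.3, 3.3+9.4] = [6.100,1.300,12.700]
diag = √(16.4²+11.9²+18²) = √734.57 = 27.103

min=[-10.300,-10.600,-5.300] max=[6.100,1.300,12.700] diag=27.103


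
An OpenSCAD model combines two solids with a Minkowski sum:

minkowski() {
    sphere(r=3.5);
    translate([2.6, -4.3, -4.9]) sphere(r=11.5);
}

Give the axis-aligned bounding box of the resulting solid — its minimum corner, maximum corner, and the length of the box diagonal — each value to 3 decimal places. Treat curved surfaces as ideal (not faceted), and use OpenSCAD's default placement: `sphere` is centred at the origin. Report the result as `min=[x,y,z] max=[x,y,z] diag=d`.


A = translate([2.6, -4.3, -4.9]) sphere(r=11.5) → bbox [-8.9,-15.8,-16.4] .. [14.1,7.2,6.6]
B = sphere(r=3.5) → bbox [-3.5,-3.5,-3.5] .. [3.5,3.5,3.5]
lo = A.lo+B.lo = [-8.9-3.5, -15.8-3.5, -16.4-3.5] = [-12.400,-19.300,-19.900]
hi = A.hi+B.hi = [14.1+3.5, 7.2+3.5, 6.6+3.5] = [17.600,10.700,10.100]
diag = √(30²+30²+30²) = √2700 = 51.962

min=[-12.400,-19.300,-19.900] max=[17.600,10.700,10.100] diag=51.962


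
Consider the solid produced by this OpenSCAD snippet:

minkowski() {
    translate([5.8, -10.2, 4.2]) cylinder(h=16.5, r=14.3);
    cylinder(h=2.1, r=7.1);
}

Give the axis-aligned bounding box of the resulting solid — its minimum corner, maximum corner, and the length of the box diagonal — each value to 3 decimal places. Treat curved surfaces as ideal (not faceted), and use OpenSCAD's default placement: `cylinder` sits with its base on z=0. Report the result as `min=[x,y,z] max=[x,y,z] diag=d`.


min=[-15.600,-31.600,4.200] max=[27.200,11.200,22.800] diag=63.322

A = translate([5.8, -10.2, 4.2]) cylinder(h=16.5, r=14.3) → bbox [-8.5,-24.5,4.2] .. [20.1,4.1,20.7]
B = cylinder(h=2.1, r=7.1) → bbox [-7.1,-7.1,0] .. [7.1,7.1,2.1]
lo = A.lo+B.lo = [-8.5-7.1, -24.5-7.1, 4.2+0] = [-15.600,-31.600,4.200]
hi = A.hi+B.hi = [20.1+7.1, 4.1+7.1, 20.7+2.1] = [27.200,11.200,22.800]
diag = √(42.8²+42.8²+18.6²) = √4009.64 = 63.322


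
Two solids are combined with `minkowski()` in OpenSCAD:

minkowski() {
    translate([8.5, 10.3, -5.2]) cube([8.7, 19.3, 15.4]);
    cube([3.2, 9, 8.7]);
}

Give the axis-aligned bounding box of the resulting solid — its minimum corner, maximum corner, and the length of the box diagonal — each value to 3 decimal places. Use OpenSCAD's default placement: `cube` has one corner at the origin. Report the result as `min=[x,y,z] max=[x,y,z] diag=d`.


min=[8.500,10.300,-5.200] max=[20.400,38.600,18.900] diag=39.030

A = translate([8.5, 10.3, -5.2]) cube([8.7, 19.3, 15.4]) → bbox [8.5,10.3,-5.2] .. [17.2,29.6,10.2]
B = cube([3.2, 9, 8.7]) → bbox [0,0,0] .. [3.2,9,8.7]
lo = A.lo+B.lo = [8.5+0, 10.3+0, -5.2+0] = [8.500,10.300,-5.200]
hi = A.hi+B.hi = [17.2+3.2, 29.6+9, 10.2+8.7] = [20.400,38.600,18.900]
diag = √(11.9²+28.3²+24.1²) = √1523.31 = 39.030


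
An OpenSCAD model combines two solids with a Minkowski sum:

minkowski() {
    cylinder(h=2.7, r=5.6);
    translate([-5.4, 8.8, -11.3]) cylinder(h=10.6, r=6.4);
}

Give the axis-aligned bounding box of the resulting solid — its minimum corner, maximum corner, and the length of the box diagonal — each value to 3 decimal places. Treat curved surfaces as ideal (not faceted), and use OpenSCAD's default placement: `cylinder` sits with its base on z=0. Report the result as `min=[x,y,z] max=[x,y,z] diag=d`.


min=[-17.400,-3.200,-11.300] max=[6.600,20.800,2.000] diag=36.454

A = translate([-5.4, 8.8, -11.3]) cylinder(h=10.6, r=6.4) → bbox [-11.8,2.4,-11.3] .. [1,15.2,-0.7]
B = cylinder(h=2.7, r=5.6) → bbox [-5.6,-5.6,0] .. [5.6,5.6,2.7]
lo = A.lo+B.lo = [-11.8-5.6, 2.4-5.6, -11.3+0] = [-17.400,-3.200,-11.300]
hi = A.hi+B.hi = [1+5.6, 15.2+5.6, -0.7+2.7] = [6.600,20.800,2.000]
diag = √(24²+24²+13.3²) = √1328.89 = 36.454


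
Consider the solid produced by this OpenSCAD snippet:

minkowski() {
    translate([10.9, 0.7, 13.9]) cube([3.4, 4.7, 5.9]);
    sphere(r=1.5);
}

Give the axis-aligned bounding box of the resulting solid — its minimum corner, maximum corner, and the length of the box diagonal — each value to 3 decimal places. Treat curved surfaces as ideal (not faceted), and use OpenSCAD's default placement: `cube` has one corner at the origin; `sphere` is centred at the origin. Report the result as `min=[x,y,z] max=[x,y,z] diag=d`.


min=[9.400,-0.800,12.400] max=[15.800,6.900,21.300] diag=13.396

A = translate([10.9, 0.7, 13.9]) cube([3.4, 4.7, 5.9]) → bbox [10.9,0.7,13.9] .. [14.3,5.4,19.8]
B = sphere(r=1.5) → bbox [-1.5,-1.5,-1.5] .. [1.5,1.5,1.5]
lo = A.lo+B.lo = [10.9-1.5, 0.7-1.5, 13.9-1.5] = [9.400,-0.800,12.400]
hi = A.hi+B.hi = [14.3+1.5, 5.4+1.5, 19.8+1.5] = [15.800,6.900,21.300]
diag = √(6.4²+7.7²+8.9²) = √179.46 = 13.396


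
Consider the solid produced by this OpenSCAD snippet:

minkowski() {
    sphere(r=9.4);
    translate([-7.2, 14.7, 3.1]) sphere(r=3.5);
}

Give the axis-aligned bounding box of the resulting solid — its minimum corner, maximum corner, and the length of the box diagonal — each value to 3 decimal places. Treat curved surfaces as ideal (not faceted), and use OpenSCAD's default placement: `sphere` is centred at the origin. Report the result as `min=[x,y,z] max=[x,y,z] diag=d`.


A = translate([-7.2, 14.7, 3.1]) sphere(r=3.5) → bbox [-10.7,11.2,-0.4] .. [-3.7,18.2,6.6]
B = sphere(r=9.4) → bbox [-9.4,-9.4,-9.4] .. [9.4,9.4,9.4]
lo = A.lo+B.lo = [-10.7-9.4, 11.2-9.4, -0.4-9.4] = [-20.100,1.800,-9.800]
hi = A.hi+B.hi = [-3.7+9.4, 18.2+9.4, 6.6+9.4] = [5.700,27.600,16.000]
diag = √(25.8²+25.8²+25.8²) = √1996.92 = 44.687

min=[-20.100,1.800,-9.800] max=[5.700,27.600,16.000] diag=44.687


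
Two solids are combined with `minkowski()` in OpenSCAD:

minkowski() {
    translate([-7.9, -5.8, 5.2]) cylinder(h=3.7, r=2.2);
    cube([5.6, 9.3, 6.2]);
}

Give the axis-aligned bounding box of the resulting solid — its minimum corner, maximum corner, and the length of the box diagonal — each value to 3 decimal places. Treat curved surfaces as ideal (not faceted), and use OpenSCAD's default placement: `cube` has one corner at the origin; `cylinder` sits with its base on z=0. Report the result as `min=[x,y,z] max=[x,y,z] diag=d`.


A = translate([-7.9, -5.8, 5.2]) cylinder(h=3.7, r=2.2) → bbox [-10.1,-8,5.2] .. [-5.7,-3.6,8.9]
B = cube([5.6, 9.3, 6.2]) → bbox [0,0,0] .. [5.6,9.3,6.2]
lo = A.lo+B.lo = [-10.1+0, -8+0, 5.2+0] = [-10.100,-8.000,5.200]
hi = A.hi+B.hi = [-5.7+5.6, -3.6+9.3, 8.9+6.2] = [-0.100,5.700,15.100]
diag = √(10²+13.7²+9.9²) = √385.7 = 19.639

min=[-10.100,-8.000,5.200] max=[-0.100,5.700,15.100] diag=19.639


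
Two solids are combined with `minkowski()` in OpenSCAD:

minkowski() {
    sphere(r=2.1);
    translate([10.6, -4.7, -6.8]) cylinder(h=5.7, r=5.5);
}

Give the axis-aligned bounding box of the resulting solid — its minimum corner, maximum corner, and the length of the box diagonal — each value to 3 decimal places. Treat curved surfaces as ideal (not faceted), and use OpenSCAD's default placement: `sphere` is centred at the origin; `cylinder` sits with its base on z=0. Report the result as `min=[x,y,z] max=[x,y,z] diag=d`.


min=[3.000,-12.300,-8.900] max=[18.200,2.900,1.000] diag=23.666

A = translate([10.6, -4.7, -6.8]) cylinder(h=5.7, r=5.5) → bbox [5.1,-10.2,-6.8] .. [16.1,0.8,-1.1]
B = sphere(r=2.1) → bbox [-2.1,-2.1,-2.1] .. [2.1,2.1,2.1]
lo = A.lo+B.lo = [5.1-2.1, -10.2-2.1, -6.8-2.1] = [3.000,-12.300,-8.900]
hi = A.hi+B.hi = [16.1+2.1, 0.8+2.1, -1.1+2.1] = [18.200,2.900,1.000]
diag = √(15.2²+15.2²+9.9²) = √560.09 = 23.666


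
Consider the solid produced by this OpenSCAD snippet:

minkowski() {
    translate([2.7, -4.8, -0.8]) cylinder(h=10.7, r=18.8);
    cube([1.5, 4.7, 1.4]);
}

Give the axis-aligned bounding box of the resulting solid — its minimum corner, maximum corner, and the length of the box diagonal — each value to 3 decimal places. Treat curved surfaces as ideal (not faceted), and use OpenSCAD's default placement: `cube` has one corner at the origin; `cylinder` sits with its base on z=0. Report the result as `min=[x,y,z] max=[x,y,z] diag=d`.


min=[-16.100,-23.600,-0.800] max=[23.000,18.700,11.300] diag=58.860

A = translate([2.7, -4.8, -0.8]) cylinder(h=10.7, r=18.8) → bbox [-16.1,-23.6,-0.8] .. [21.5,14,9.9]
B = cube([1.5, 4.7, 1.4]) → bbox [0,0,0] .. [1.5,4.7,1.4]
lo = A.lo+B.lo = [-16.1+0, -23.6+0, -0.8+0] = [-16.100,-23.600,-0.800]
hi = A.hi+B.hi = [21.5+1.5, 14+4.7, 9.9+1.4] = [23.000,18.700,11.300]
diag = √(39.1²+42.3²+12.1²) = √3464.51 = 58.860


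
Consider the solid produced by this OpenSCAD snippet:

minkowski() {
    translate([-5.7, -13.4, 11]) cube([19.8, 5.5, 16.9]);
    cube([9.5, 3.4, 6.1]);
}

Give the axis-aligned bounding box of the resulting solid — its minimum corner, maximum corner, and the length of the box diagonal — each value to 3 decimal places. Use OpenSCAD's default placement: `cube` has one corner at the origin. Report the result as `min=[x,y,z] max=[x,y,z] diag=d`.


A = translate([-5.7, -13.4, 11]) cube([19.8, 5.5, 16.9]) → bbox [-5.7,-13.4,11] .. [14.1,-7.9,27.9]
B = cube([9.5, 3.4, 6.1]) → bbox [0,0,0] .. [9.5,3.4,6.1]
lo = A.lo+B.lo = [-5.7+0, -13.4+0, 11+0] = [-5.700,-13.400,11.000]
hi = A.hi+B.hi = [14.1+9.5, -7.9+3.4, 27.9+6.1] = [23.600,-4.500,34.000]
diag = √(29.3²+8.9²+23²) = √1466.7 = 38.298

min=[-5.700,-13.400,11.000] max=[23.600,-4.500,34.000] diag=38.298


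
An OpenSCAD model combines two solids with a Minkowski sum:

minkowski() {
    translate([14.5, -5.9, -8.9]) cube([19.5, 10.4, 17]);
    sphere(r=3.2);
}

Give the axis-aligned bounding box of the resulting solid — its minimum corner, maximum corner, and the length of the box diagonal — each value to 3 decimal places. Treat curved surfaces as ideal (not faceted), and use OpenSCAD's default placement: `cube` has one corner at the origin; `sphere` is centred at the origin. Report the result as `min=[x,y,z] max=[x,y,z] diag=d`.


A = translate([14.5, -5.9, -8.9]) cube([19.5, 10.4, 17]) → bbox [14.5,-5.9,-8.9] .. [34,4.5,8.1]
B = sphere(r=3.2) → bbox [-3.2,-3.2,-3.2] .. [3.2,3.2,3.2]
lo = A.lo+B.lo = [14.5-3.2, -5.9-3.2, -8.9-3.2] = [11.300,-9.100,-12.100]
hi = A.hi+B.hi = [34+3.2, 4.5+3.2, 8.1+3.2] = [37.200,7.700,11.300]
diag = √(25.9²+16.8²+23.4²) = √1500.61 = 38.738

min=[11.300,-9.100,-12.100] max=[37.200,7.700,11.300] diag=38.738


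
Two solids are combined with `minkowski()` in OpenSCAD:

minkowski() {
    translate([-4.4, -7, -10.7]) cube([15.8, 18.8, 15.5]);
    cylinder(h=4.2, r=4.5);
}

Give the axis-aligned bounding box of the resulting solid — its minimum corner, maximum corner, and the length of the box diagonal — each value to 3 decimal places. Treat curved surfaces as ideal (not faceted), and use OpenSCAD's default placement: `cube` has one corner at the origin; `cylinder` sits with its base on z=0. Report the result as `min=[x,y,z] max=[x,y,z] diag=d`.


min=[-8.900,-11.500,-10.700] max=[15.900,16.300,9.000] diag=42.142

A = translate([-4.4, -7, -10.7]) cube([15.8, 18.8, 15.5]) → bbox [-4.4,-7,-10.7] .. [11.4,11.8,4.8]
B = cylinder(h=4.2, r=4.5) → bbox [-4.5,-4.5,0] .. [4.5,4.5,4.2]
lo = A.lo+B.lo = [-4.4-4.5, -7-4.5, -10.7+0] = [-8.900,-11.500,-10.700]
hi = A.hi+B.hi = [11.4+4.5, 11.8+4.5, 4.8+4.2] = [15.900,16.300,9.000]
diag = √(24.8²+27.8²+19.7²) = √1775.97 = 42.142


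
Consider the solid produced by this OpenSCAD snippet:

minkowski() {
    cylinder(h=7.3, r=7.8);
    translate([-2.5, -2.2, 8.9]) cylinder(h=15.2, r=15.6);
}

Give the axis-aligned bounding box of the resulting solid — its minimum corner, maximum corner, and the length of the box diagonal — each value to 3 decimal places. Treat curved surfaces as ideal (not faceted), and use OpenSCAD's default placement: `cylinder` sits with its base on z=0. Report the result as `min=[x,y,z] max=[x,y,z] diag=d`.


min=[-25.900,-25.600,8.900] max=[20.900,21.200,31.400] diag=69.905

A = translate([-2.5, -2.2, 8.9]) cylinder(h=15.2, r=15.6) → bbox [-18.1,-17.8,8.9] .. [13.1,13.4,24.1]
B = cylinder(h=7.3, r=7.8) → bbox [-7.8,-7.8,0] .. [7.8,7.8,7.3]
lo = A.lo+B.lo = [-18.1-7.8, -17.8-7.8, 8.9+0] = [-25.900,-25.600,8.900]
hi = A.hi+B.hi = [13.1+7.8, 13.4+7.8, 24.1+7.3] = [20.900,21.200,31.400]
diag = √(46.8²+46.8²+22.5²) = √4886.73 = 69.905


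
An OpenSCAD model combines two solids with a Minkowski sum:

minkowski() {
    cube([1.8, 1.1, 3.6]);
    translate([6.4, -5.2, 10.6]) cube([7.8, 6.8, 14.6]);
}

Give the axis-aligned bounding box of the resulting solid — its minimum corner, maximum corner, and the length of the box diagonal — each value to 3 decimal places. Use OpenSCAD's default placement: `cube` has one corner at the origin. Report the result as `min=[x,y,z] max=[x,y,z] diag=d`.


A = translate([6.4, -5.2, 10.6]) cube([7.8, 6.8, 14.6]) → bbox [6.4,-5.2,10.6] .. [14.2,1.6,25.2]
B = cube([1.8, 1.1, 3.6]) → bbox [0,0,0] .. [1.8,1.1,3.6]
lo = A.lo+B.lo = [6.4+0, -5.2+0, 10.6+0] = [6.400,-5.200,10.600]
hi = A.hi+B.hi = [14.2+1.8, 1.6+1.1, 25.2+3.6] = [16.000,2.700,28.800]
diag = √(9.6²+7.9²+18.2²) = √485.81 = 22.041

min=[6.400,-5.200,10.600] max=[16.000,2.700,28.800] diag=22.041


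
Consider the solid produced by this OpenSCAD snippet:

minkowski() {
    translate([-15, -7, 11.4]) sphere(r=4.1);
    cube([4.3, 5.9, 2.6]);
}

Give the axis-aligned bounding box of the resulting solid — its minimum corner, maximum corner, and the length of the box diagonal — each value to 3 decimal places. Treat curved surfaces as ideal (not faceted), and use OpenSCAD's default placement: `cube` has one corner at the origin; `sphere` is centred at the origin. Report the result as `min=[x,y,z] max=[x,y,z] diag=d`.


min=[-19.100,-11.100,7.300] max=[-6.600,3.000,18.100] diag=21.719

A = translate([-15, -7, 11.4]) sphere(r=4.1) → bbox [-19.1,-11.1,7.3] .. [-10.9,-2.9,15.5]
B = cube([4.3, 5.9, 2.6]) → bbox [0,0,0] .. [4.3,5.9,2.6]
lo = A.lo+B.lo = [-19.1+0, -11.1+0, 7.3+0] = [-19.100,-11.100,7.300]
hi = A.hi+B.hi = [-10.9+4.3, -2.9+5.9, 15.5+2.6] = [-6.600,3.000,18.100]
diag = √(12.5²+14.1²+10.8²) = √471.7 = 21.719


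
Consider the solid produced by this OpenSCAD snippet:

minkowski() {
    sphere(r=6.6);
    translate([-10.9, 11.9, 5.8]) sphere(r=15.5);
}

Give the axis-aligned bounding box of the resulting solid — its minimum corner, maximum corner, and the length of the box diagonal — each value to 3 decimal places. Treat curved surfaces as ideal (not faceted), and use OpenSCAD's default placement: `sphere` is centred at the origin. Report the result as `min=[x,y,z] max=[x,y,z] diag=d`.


A = translate([-10.9, 11.9, 5.8]) sphere(r=15.5) → bbox [-26.4,-3.6,-9.7] .. [4.6,27.4,21.3]
B = sphere(r=6.6) → bbox [-6.6,-6.6,-6.6] .. [6.6,6.6,6.6]
lo = A.lo+B.lo = [-26.4-6.6, -3.6-6.6, -9.7-6.6] = [-33.000,-10.200,-16.300]
hi = A.hi+B.hi = [4.6+6.6, 27.4+6.6, 21.3+6.6] = [11.200,34.000,27.900]
diag = √(44.2²+44.2²+44.2²) = √5860.92 = 76.557

min=[-33.000,-10.200,-16.300] max=[11.200,34.000,27.900] diag=76.557


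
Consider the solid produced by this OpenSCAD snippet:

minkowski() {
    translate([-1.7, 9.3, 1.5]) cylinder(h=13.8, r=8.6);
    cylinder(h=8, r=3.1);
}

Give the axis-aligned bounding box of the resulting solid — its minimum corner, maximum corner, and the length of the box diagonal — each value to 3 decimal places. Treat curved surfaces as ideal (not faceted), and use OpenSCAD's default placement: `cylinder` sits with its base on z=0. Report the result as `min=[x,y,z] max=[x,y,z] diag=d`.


A = translate([-1.7, 9.3, 1.5]) cylinder(h=13.8, r=8.6) → bbox [-10.3,0.7,1.5] .. [6.9,17.9,15.3]
B = cylinder(h=8, r=3.1) → bbox [-3.1,-3.1,0] .. [3.1,3.1,8]
lo = A.lo+B.lo = [-10.3-3.1, 0.7-3.1, 1.5+0] = [-13.400,-2.400,1.500]
hi = A.hi+B.hi = [6.9+3.1, 17.9+3.1, 15.3+8] = [10.000,21.000,23.300]
diag = √(23.4²+23.4²+21.8²) = √1570.36 = 39.628

min=[-13.400,-2.400,1.500] max=[10.000,21.000,23.300] diag=39.628


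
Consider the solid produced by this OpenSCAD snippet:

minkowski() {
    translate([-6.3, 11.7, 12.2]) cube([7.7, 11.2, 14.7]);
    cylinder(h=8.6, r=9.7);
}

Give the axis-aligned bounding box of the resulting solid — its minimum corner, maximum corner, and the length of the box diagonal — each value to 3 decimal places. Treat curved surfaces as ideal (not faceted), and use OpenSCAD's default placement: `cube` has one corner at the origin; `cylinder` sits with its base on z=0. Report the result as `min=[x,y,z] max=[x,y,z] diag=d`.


min=[-16.000,2.000,12.200] max=[11.100,32.600,35.500] diag=47.050

A = translate([-6.3, 11.7, 12.2]) cube([7.7, 11.2, 14.7]) → bbox [-6.3,11.7,12.2] .. [1.4,22.9,26.9]
B = cylinder(h=8.6, r=9.7) → bbox [-9.7,-9.7,0] .. [9.7,9.7,8.6]
lo = A.lo+B.lo = [-6.3-9.7, 11.7-9.7, 12.2+0] = [-16.000,2.000,12.200]
hi = A.hi+B.hi = [1.4+9.7, 22.9+9.7, 26.9+8.6] = [11.100,32.600,35.500]
diag = √(27.1²+30.6²+23.3²) = √2213.66 = 47.050


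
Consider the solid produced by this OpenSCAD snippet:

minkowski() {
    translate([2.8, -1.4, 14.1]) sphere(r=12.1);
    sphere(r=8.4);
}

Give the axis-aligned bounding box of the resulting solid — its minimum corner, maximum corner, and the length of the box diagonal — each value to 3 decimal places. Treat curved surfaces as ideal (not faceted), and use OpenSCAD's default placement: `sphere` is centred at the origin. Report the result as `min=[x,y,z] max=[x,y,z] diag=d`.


A = translate([2.8, -1.4, 14.1]) sphere(r=12.1) → bbox [-9.3,-13.5,2] .. [14.9,10.7,26.2]
B = sphere(r=8.4) → bbox [-8.4,-8.4,-8.4] .. [8.4,8.4,8.4]
lo = A.lo+B.lo = [-9.3-8.4, -13.5-8.4, 2-8.4] = [-17.700,-21.900,-6.400]
hi = A.hi+B.hi = [14.9+8.4, 10.7+8.4, 26.2+8.4] = [23.300,19.100,34.600]
diag = √(41²+41²+41²) = √5043 = 71.014

min=[-17.700,-21.900,-6.400] max=[23.300,19.100,34.600] diag=71.014


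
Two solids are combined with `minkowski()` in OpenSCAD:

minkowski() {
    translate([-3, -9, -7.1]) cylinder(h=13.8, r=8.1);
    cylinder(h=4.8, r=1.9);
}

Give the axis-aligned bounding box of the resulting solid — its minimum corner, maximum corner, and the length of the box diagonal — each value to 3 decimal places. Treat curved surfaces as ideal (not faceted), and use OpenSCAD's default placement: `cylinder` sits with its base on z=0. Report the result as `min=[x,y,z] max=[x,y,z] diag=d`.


A = translate([-3, -9, -7.1]) cylinder(h=13.8, r=8.1) → bbox [-11.1,-17.1,-7.1] .. [5.1,-0.9,6.7]
B = cylinder(h=4.8, r=1.9) → bbox [-1.9,-1.9,0] .. [1.9,1.9,4.8]
lo = A.lo+B.lo = [-11.1-1.9, -17.1-1.9, -7.1+0] = [-13.000,-19.000,-7.100]
hi = A.hi+B.hi = [5.1+1.9, -0.9+1.9, 6.7+4.8] = [7.000,1.000,11.500]
diag = √(20²+20²+18.6²) = √1145.96 = 33.852

min=[-13.000,-19.000,-7.100] max=[7.000,1.000,11.500] diag=33.852


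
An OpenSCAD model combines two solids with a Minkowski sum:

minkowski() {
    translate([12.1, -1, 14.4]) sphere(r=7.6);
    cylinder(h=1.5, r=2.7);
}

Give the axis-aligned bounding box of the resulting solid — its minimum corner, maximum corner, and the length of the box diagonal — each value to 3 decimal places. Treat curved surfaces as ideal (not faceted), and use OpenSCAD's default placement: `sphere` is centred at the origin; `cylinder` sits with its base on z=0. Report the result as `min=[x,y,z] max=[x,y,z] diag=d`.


min=[1.800,-11.300,6.800] max=[22.400,9.300,23.500] diag=33.580

A = translate([12.1, -1, 14.4]) sphere(r=7.6) → bbox [4.5,-8.6,6.8] .. [19.7,6.6,22]
B = cylinder(h=1.5, r=2.7) → bbox [-2.7,-2.7,0] .. [2.7,2.7,1.5]
lo = A.lo+B.lo = [4.5-2.7, -8.6-2.7, 6.8+0] = [1.800,-11.300,6.800]
hi = A.hi+B.hi = [19.7+2.7, 6.6+2.7, 22+1.5] = [22.400,9.300,23.500]
diag = √(20.6²+20.6²+16.7²) = √1127.61 = 33.580


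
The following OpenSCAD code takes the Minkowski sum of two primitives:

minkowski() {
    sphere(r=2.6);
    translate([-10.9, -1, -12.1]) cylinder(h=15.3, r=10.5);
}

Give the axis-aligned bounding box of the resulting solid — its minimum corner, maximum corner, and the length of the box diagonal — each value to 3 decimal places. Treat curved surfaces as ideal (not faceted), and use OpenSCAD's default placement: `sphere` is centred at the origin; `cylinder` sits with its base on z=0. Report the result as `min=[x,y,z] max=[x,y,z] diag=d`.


min=[-24.000,-14.100,-14.700] max=[2.200,12.100,5.800] diag=42.345

A = translate([-10.9, -1, -12.1]) cylinder(h=15.3, r=10.5) → bbox [-21.4,-11.5,-12.1] .. [-0.4,9.5,3.2]
B = sphere(r=2.6) → bbox [-2.6,-2.6,-2.6] .. [2.6,2.6,2.6]
lo = A.lo+B.lo = [-21.4-2.6, -11.5-2.6, -12.1-2.6] = [-24.000,-14.100,-14.700]
hi = A.hi+B.hi = [-0.4+2.6, 9.5+2.6, 3.2+2.6] = [2.200,12.100,5.800]
diag = √(26.2²+26.2²+20.5²) = √1793.13 = 42.345


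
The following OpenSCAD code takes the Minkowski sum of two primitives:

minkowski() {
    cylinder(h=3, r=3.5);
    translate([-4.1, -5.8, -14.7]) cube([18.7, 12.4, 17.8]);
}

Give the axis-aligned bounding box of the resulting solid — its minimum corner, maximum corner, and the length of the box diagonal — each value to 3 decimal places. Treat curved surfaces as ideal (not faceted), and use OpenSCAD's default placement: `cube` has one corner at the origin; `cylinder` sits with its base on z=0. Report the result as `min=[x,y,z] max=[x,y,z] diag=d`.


min=[-7.600,-9.300,-14.700] max=[18.100,10.100,6.100] diag=38.334

A = translate([-4.1, -5.8, -14.7]) cube([18.7, 12.4, 17.8]) → bbox [-4.1,-5.8,-14.7] .. [14.6,6.6,3.1]
B = cylinder(h=3, r=3.5) → bbox [-3.5,-3.5,0] .. [3.5,3.5,3]
lo = A.lo+B.lo = [-4.1-3.5, -5.8-3.5, -14.7+0] = [-7.600,-9.300,-14.700]
hi = A.hi+B.hi = [14.6+3.5, 6.6+3.5, 3.1+3] = [18.100,10.100,6.100]
diag = √(25.7²+19.4²+20.8²) = √1469.49 = 38.334


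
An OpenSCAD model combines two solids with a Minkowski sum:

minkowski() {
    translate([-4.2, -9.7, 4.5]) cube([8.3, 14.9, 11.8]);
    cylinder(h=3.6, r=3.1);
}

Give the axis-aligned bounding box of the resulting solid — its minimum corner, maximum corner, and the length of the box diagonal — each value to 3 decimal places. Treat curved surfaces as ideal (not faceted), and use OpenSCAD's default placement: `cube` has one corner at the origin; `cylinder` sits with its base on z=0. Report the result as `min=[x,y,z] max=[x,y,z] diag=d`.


min=[-7.300,-12.800,4.500] max=[7.200,8.300,19.900] diag=29.877

A = translate([-4.2, -9.7, 4.5]) cube([8.3, 14.9, 11.8]) → bbox [-4.2,-9.7,4.5] .. [4.1,5.2,16.3]
B = cylinder(h=3.6, r=3.1) → bbox [-3.1,-3.1,0] .. [3.1,3.1,3.6]
lo = A.lo+B.lo = [-4.2-3.1, -9.7-3.1, 4.5+0] = [-7.300,-12.800,4.500]
hi = A.hi+B.hi = [4.1+3.1, 5.2+3.1, 16.3+3.6] = [7.200,8.300,19.900]
diag = √(14.5²+21.1²+15.4²) = √892.62 = 29.877


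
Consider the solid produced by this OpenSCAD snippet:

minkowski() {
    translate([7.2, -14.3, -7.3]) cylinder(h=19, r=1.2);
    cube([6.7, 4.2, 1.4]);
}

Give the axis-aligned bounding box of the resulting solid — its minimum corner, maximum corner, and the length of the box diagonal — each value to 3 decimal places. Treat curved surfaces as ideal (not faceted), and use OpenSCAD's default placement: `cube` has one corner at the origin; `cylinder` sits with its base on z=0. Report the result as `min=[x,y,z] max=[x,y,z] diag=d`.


min=[6.000,-15.500,-7.300] max=[15.100,-8.900,13.100] diag=23.292

A = translate([7.2, -14.3, -7.3]) cylinder(h=19, r=1.2) → bbox [6,-15.5,-7.3] .. [8.4,-13.1,11.7]
B = cube([6.7, 4.2, 1.4]) → bbox [0,0,0] .. [6.7,4.2,1.4]
lo = A.lo+B.lo = [6+0, -15.5+0, -7.3+0] = [6.000,-15.500,-7.300]
hi = A.hi+B.hi = [8.4+6.7, -13.1+4.2, 11.7+1.4] = [15.100,-8.900,13.100]
diag = √(9.1²+6.6²+20.4²) = √542.53 = 23.292


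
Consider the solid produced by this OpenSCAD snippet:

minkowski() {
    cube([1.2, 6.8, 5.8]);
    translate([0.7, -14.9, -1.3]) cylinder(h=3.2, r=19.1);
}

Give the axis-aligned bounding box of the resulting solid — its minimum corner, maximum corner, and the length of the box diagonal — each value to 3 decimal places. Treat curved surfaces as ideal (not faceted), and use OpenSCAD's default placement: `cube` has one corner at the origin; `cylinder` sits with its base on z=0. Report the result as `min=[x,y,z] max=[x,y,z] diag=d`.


A = translate([0.7, -14.9, -1.3]) cylinder(h=3.2, r=19.1) → bbox [-18.4,-34,-1.3] .. [19.8,4.2,1.9]
B = cube([1.2, 6.8, 5.8]) → bbox [0,0,0] .. [1.2,6.8,5.8]
lo = A.lo+B.lo = [-18.4+0, -34+0, -1.3+0] = [-18.400,-34.000,-1.300]
hi = A.hi+B.hi = [19.8+1.2, 4.2+6.8, 1.9+5.8] = [21.000,11.000,7.700]
diag = √(39.4²+45²+9²) = √3658.36 = 60.484

min=[-18.400,-34.000,-1.300] max=[21.000,11.000,7.700] diag=60.484


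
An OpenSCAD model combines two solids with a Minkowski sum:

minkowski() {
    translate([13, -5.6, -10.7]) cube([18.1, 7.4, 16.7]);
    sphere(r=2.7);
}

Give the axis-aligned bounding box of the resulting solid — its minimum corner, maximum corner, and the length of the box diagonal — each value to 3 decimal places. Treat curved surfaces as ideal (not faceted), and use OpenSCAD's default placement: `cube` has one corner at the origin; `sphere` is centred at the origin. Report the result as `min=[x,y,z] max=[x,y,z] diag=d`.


min=[10.300,-8.300,-13.400] max=[33.800,4.500,8.700] diag=34.706

A = translate([13, -5.6, -10.7]) cube([18.1, 7.4, 16.7]) → bbox [13,-5.6,-10.7] .. [31.1,1.8,6]
B = sphere(r=2.7) → bbox [-2.7,-2.7,-2.7] .. [2.7,2.7,2.7]
lo = A.lo+B.lo = [13-2.7, -5.6-2.7, -10.7-2.7] = [10.300,-8.300,-13.400]
hi = A.hi+B.hi = [31.1+2.7, 1.8+2.7, 6+2.7] = [33.800,4.500,8.700]
diag = √(23.5²+12.8²+22.1²) = √1204.5 = 34.706
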